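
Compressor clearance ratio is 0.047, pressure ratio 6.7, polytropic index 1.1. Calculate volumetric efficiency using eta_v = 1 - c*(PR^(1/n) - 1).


PR^(1/n) = 6.7^(1/1.1) = 5.63607928
eta_v = 1 - 0.047 * (5.63607928 - 1)
eta_v = 0.7821

0.7821


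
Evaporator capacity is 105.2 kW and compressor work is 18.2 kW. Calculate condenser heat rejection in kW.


Q_cond = Q_evap + W
Q_cond = 105.2 + 18.2
Q_cond = 123.4 kW

123.4


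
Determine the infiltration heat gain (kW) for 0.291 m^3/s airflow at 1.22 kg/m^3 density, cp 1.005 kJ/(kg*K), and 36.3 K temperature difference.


Q = V_dot * rho * cp * dT
Q = 0.291 * 1.22 * 1.005 * 36.3
Q = 12.952 kW

12.952


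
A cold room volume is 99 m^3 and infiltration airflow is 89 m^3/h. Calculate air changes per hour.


ACH = flow / volume
ACH = 89 / 99
ACH = 0.899

0.899


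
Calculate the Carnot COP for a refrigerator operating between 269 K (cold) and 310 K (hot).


dT = 310 - 269 = 41 K
COP_carnot = T_cold / dT = 269 / 41
COP_carnot = 6.561

6.561


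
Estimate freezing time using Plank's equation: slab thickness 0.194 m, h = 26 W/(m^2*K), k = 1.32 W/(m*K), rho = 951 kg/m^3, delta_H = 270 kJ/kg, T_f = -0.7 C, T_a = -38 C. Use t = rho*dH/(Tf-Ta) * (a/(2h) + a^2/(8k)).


dT = -0.7 - (-38) = 37.3 K
term1 = a/(2h) = 0.194/(2*26) = 0.003730769231
term2 = a^2/(8k) = 0.194^2/(8*1.32) = 0.003564015152
t = rho*dH*1000/dT * (term1 + term2)
t = 951*270*1000/37.3 * (0.003730769231 + 0.003564015152)
t = 50217 s

50217


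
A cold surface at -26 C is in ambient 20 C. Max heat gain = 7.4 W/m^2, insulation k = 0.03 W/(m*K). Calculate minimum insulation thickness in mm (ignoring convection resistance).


dT = 20 - (-26) = 46 K
thickness = k * dT / q_max * 1000
thickness = 0.03 * 46 / 7.4 * 1000
thickness = 186.5 mm

186.5


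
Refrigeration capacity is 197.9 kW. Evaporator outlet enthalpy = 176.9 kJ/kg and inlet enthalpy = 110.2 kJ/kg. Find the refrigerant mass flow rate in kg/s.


dh = 176.9 - 110.2 = 66.7 kJ/kg
m_dot = Q / dh = 197.9 / 66.7 = 2.967 kg/s

2.967


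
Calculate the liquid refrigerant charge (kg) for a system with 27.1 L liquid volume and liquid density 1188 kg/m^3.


Charge = V * rho / 1000
Charge = 27.1 * 1188 / 1000
Charge = 32.19 kg

32.19


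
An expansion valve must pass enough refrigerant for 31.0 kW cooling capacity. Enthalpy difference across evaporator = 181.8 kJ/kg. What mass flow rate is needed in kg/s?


m_dot = Q / dh
m_dot = 31.0 / 181.8
m_dot = 0.1705 kg/s

0.1705


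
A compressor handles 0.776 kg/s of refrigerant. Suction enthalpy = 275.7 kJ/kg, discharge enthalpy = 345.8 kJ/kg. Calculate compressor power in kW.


dh = 345.8 - 275.7 = 70.1 kJ/kg
W = m_dot * dh = 0.776 * 70.1 = 54.4 kW

54.4


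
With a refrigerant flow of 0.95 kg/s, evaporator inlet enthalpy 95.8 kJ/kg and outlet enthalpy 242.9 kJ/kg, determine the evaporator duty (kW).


dh = 242.9 - 95.8 = 147.1 kJ/kg
Q_evap = m_dot * dh = 0.95 * 147.1
Q_evap = 139.75 kW

139.75


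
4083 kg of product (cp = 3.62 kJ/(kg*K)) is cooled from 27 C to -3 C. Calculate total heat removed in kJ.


dT = 27 - (-3) = 30 K
Q = m * cp * dT = 4083 * 3.62 * 30
Q = 443414 kJ

443414


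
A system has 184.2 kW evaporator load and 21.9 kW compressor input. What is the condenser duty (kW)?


Q_cond = Q_evap + W
Q_cond = 184.2 + 21.9
Q_cond = 206.1 kW

206.1


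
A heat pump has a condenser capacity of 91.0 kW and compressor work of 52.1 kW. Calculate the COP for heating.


COP_hp = Q_cond / W
COP_hp = 91.0 / 52.1
COP_hp = 1.747

1.747


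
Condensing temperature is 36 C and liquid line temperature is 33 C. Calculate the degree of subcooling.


Subcooling = T_cond - T_liquid
Subcooling = 36 - 33
Subcooling = 3 K

3


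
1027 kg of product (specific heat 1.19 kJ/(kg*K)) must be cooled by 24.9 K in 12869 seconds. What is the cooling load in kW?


Q = m * cp * dT / t
Q = 1027 * 1.19 * 24.9 / 12869
Q = 2.365 kW

2.365


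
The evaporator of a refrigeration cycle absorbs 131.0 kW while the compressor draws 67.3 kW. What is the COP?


COP = Q_evap / W
COP = 131.0 / 67.3
COP = 1.947

1.947


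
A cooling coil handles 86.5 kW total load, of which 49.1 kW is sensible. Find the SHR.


SHR = Q_sensible / Q_total
SHR = 49.1 / 86.5
SHR = 0.568

0.568


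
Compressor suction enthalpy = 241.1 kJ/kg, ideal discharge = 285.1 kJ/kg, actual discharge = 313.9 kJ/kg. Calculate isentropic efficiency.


dh_ideal = 285.1 - 241.1 = 44.0 kJ/kg
dh_actual = 313.9 - 241.1 = 72.8 kJ/kg
eta_s = dh_ideal / dh_actual = 44.0 / 72.8
eta_s = 0.6044

0.6044


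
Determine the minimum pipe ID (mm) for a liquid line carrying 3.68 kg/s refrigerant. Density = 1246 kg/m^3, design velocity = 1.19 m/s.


A = m_dot / (rho * v) = 3.68 / (1246 * 1.19) = 0.002481891633 m^2
d = sqrt(4*A/pi) * 1000
d = 56.2 mm

56.2


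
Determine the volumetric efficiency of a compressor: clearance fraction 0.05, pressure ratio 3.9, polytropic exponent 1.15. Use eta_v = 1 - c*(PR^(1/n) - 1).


PR^(1/n) = 3.9^(1/1.15) = 3.26564689
eta_v = 1 - 0.05 * (3.26564689 - 1)
eta_v = 0.8867

0.8867


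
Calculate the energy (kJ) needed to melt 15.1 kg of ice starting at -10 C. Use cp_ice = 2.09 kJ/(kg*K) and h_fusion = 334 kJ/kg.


Sensible heat = cp * dT = 2.09 * 10 = 20.9 kJ/kg
Total per kg = 20.9 + 334 = 354.9 kJ/kg
Q = m * total = 15.1 * 354.9
Q = 5359.0 kJ

5359.0


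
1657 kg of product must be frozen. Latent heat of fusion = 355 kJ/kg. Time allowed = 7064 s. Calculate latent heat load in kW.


Q_lat = m * h_fg / t
Q_lat = 1657 * 355 / 7064
Q_lat = 83.27 kW

83.27


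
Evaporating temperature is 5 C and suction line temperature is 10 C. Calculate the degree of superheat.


Superheat = T_suction - T_evap
Superheat = 10 - (5)
Superheat = 5 K

5


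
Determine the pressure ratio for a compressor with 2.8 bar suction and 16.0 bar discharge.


PR = P_high / P_low
PR = 16.0 / 2.8
PR = 5.714

5.714


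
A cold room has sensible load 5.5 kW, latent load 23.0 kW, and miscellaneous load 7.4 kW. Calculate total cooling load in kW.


Q_total = Q_s + Q_l + Q_misc
Q_total = 5.5 + 23.0 + 7.4
Q_total = 35.9 kW

35.9


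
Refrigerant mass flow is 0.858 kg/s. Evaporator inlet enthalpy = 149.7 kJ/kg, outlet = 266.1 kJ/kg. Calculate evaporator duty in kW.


dh = 266.1 - 149.7 = 116.4 kJ/kg
Q_evap = m_dot * dh = 0.858 * 116.4
Q_evap = 99.87 kW

99.87


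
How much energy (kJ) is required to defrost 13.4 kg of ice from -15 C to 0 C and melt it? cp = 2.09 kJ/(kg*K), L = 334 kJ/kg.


Sensible heat = cp * dT = 2.09 * 15 = 31.35 kJ/kg
Total per kg = 31.35 + 334 = 365.35 kJ/kg
Q = m * total = 13.4 * 365.35
Q = 4895.7 kJ

4895.7


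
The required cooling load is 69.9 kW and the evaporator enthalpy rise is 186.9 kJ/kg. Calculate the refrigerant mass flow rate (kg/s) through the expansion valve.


m_dot = Q / dh
m_dot = 69.9 / 186.9
m_dot = 0.374 kg/s

0.374


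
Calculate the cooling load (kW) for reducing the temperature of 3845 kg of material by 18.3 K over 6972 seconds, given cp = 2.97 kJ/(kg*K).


Q = m * cp * dT / t
Q = 3845 * 2.97 * 18.3 / 6972
Q = 29.974 kW

29.974


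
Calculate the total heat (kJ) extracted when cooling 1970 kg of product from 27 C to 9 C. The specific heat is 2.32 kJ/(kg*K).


dT = 27 - (9) = 18 K
Q = m * cp * dT = 1970 * 2.32 * 18
Q = 82267 kJ

82267


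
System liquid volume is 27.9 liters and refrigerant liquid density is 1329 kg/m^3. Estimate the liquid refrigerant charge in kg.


Charge = V * rho / 1000
Charge = 27.9 * 1329 / 1000
Charge = 37.08 kg

37.08


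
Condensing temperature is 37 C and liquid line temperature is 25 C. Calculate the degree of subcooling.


Subcooling = T_cond - T_liquid
Subcooling = 37 - 25
Subcooling = 12 K

12


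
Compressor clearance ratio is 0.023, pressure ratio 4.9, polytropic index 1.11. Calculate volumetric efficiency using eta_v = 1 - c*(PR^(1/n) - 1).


PR^(1/n) = 4.9^(1/1.11) = 4.18599081
eta_v = 1 - 0.023 * (4.18599081 - 1)
eta_v = 0.9267

0.9267


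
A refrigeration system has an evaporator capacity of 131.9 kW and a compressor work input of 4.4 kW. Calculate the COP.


COP = Q_evap / W
COP = 131.9 / 4.4
COP = 29.977

29.977


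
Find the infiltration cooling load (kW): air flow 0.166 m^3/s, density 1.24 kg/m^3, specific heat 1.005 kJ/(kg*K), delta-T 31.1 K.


Q = V_dot * rho * cp * dT
Q = 0.166 * 1.24 * 1.005 * 31.1
Q = 6.434 kW

6.434


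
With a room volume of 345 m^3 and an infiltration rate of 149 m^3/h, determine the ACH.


ACH = flow / volume
ACH = 149 / 345
ACH = 0.432

0.432


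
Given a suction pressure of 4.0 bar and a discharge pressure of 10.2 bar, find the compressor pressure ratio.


PR = P_high / P_low
PR = 10.2 / 4.0
PR = 2.55

2.55


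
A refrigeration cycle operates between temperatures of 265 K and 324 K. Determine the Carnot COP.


dT = 324 - 265 = 59 K
COP_carnot = T_cold / dT = 265 / 59
COP_carnot = 4.492

4.492


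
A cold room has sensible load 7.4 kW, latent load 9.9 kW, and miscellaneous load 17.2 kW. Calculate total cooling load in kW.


Q_total = Q_s + Q_l + Q_misc
Q_total = 7.4 + 9.9 + 17.2
Q_total = 34.5 kW

34.5


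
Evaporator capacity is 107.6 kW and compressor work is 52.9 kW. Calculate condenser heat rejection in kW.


Q_cond = Q_evap + W
Q_cond = 107.6 + 52.9
Q_cond = 160.5 kW

160.5


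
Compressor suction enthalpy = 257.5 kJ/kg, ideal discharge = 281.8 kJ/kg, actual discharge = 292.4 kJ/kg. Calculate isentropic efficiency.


dh_ideal = 281.8 - 257.5 = 24.3 kJ/kg
dh_actual = 292.4 - 257.5 = 34.9 kJ/kg
eta_s = dh_ideal / dh_actual = 24.3 / 34.9
eta_s = 0.6963

0.6963


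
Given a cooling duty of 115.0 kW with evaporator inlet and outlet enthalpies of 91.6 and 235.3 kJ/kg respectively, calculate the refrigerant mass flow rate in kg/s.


dh = 235.3 - 91.6 = 143.7 kJ/kg
m_dot = Q / dh = 115.0 / 143.7 = 0.8003 kg/s

0.8003


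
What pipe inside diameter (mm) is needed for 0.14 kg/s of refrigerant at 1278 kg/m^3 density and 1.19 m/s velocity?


A = m_dot / (rho * v) = 0.14 / (1278 * 1.19) = 0.00009205560158 m^2
d = sqrt(4*A/pi) * 1000
d = 10.8 mm

10.8


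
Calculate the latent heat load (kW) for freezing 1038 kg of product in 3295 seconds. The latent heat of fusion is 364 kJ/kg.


Q_lat = m * h_fg / t
Q_lat = 1038 * 364 / 3295
Q_lat = 114.67 kW

114.67


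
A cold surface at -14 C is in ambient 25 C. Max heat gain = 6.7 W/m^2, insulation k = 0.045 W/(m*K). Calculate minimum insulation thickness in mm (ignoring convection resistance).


dT = 25 - (-14) = 39 K
thickness = k * dT / q_max * 1000
thickness = 0.045 * 39 / 6.7 * 1000
thickness = 261.9 mm

261.9


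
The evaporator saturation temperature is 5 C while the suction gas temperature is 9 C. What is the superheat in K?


Superheat = T_suction - T_evap
Superheat = 9 - (5)
Superheat = 4 K

4


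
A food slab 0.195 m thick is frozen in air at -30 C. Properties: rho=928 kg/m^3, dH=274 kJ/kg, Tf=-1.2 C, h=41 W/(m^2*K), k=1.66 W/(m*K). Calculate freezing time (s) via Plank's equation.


dT = -1.2 - (-30) = 28.8 K
term1 = a/(2h) = 0.195/(2*41) = 0.00237804878
term2 = a^2/(8k) = 0.195^2/(8*1.66) = 0.002863328313
t = rho*dH*1000/dT * (term1 + term2)
t = 928*274*1000/28.8 * (0.00237804878 + 0.002863328313)
t = 46276 s

46276


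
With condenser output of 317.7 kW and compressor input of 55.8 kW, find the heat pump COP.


COP_hp = Q_cond / W
COP_hp = 317.7 / 55.8
COP_hp = 5.694

5.694


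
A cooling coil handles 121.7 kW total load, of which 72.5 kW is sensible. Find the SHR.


SHR = Q_sensible / Q_total
SHR = 72.5 / 121.7
SHR = 0.596

0.596


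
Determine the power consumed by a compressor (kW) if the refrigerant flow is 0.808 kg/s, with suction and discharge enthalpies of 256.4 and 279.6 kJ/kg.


dh = 279.6 - 256.4 = 23.2 kJ/kg
W = m_dot * dh = 0.808 * 23.2 = 18.75 kW

18.75


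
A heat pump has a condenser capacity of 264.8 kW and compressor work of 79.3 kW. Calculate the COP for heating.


COP_hp = Q_cond / W
COP_hp = 264.8 / 79.3
COP_hp = 3.339

3.339


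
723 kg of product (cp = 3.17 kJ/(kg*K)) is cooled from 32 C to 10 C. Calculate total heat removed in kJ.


dT = 32 - (10) = 22 K
Q = m * cp * dT = 723 * 3.17 * 22
Q = 50422 kJ

50422


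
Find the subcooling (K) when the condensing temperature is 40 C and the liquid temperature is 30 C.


Subcooling = T_cond - T_liquid
Subcooling = 40 - 30
Subcooling = 10 K

10


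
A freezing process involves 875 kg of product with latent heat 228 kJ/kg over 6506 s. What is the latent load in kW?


Q_lat = m * h_fg / t
Q_lat = 875 * 228 / 6506
Q_lat = 30.66 kW

30.66


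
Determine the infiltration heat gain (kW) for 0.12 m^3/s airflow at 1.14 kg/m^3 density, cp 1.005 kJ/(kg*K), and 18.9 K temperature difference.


Q = V_dot * rho * cp * dT
Q = 0.12 * 1.14 * 1.005 * 18.9
Q = 2.598 kW

2.598


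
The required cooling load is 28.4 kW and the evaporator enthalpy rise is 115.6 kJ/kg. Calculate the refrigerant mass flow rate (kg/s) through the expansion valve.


m_dot = Q / dh
m_dot = 28.4 / 115.6
m_dot = 0.2457 kg/s

0.2457


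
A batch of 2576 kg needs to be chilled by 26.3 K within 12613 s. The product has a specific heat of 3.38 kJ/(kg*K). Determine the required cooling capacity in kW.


Q = m * cp * dT / t
Q = 2576 * 3.38 * 26.3 / 12613
Q = 18.155 kW

18.155


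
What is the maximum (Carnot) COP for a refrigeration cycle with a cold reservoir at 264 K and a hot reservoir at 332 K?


dT = 332 - 264 = 68 K
COP_carnot = T_cold / dT = 264 / 68
COP_carnot = 3.882

3.882


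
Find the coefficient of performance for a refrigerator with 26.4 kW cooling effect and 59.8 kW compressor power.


COP = Q_evap / W
COP = 26.4 / 59.8
COP = 0.441

0.441


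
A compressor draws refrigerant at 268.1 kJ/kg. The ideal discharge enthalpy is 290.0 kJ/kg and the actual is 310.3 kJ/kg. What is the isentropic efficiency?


dh_ideal = 290.0 - 268.1 = 21.9 kJ/kg
dh_actual = 310.3 - 268.1 = 42.2 kJ/kg
eta_s = dh_ideal / dh_actual = 21.9 / 42.2
eta_s = 0.519

0.519


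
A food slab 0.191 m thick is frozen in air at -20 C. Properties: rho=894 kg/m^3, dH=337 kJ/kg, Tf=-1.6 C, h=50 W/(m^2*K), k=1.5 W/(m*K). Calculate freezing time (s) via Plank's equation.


dT = -1.6 - (-20) = 18.4 K
term1 = a/(2h) = 0.191/(2*50) = 0.00191
term2 = a^2/(8k) = 0.191^2/(8*1.5) = 0.003040083333
t = rho*dH*1000/dT * (term1 + term2)
t = 894*337*1000/18.4 * (0.00191 + 0.003040083333)
t = 81052 s

81052


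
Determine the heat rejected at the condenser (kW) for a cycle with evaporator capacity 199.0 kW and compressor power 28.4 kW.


Q_cond = Q_evap + W
Q_cond = 199.0 + 28.4
Q_cond = 227.4 kW

227.4


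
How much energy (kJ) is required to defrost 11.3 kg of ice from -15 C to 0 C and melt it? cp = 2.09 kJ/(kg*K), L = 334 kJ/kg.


Sensible heat = cp * dT = 2.09 * 15 = 31.35 kJ/kg
Total per kg = 31.35 + 334 = 365.35 kJ/kg
Q = m * total = 11.3 * 365.35
Q = 4128.5 kJ

4128.5


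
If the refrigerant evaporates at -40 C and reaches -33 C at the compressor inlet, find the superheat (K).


Superheat = T_suction - T_evap
Superheat = -33 - (-40)
Superheat = 7 K

7


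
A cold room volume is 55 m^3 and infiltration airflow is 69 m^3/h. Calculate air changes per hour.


ACH = flow / volume
ACH = 69 / 55
ACH = 1.255

1.255


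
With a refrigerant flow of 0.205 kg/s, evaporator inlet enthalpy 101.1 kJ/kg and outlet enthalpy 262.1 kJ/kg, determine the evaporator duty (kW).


dh = 262.1 - 101.1 = 161.0 kJ/kg
Q_evap = m_dot * dh = 0.205 * 161.0
Q_evap = 33.01 kW

33.01


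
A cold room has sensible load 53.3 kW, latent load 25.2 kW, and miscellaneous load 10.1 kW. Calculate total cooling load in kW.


Q_total = Q_s + Q_l + Q_misc
Q_total = 53.3 + 25.2 + 10.1
Q_total = 88.6 kW

88.6


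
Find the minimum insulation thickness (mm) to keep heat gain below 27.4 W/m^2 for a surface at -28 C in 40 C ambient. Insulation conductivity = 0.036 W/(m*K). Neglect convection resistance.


dT = 40 - (-28) = 68 K
thickness = k * dT / q_max * 1000
thickness = 0.036 * 68 / 27.4 * 1000
thickness = 89.3 mm

89.3


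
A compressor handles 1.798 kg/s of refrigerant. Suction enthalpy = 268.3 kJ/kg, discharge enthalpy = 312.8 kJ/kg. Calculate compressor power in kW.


dh = 312.8 - 268.3 = 44.5 kJ/kg
W = m_dot * dh = 1.798 * 44.5 = 80.01 kW

80.01


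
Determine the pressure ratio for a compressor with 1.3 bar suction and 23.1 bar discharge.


PR = P_high / P_low
PR = 23.1 / 1.3
PR = 17.769

17.769


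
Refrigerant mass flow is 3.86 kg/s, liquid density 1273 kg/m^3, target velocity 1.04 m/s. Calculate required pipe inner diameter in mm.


A = m_dot / (rho * v) = 3.86 / (1273 * 1.04) = 0.002915584023 m^2
d = sqrt(4*A/pi) * 1000
d = 60.9 mm

60.9


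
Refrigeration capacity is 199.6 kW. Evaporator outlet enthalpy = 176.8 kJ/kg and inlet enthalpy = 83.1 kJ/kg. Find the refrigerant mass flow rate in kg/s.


dh = 176.8 - 83.1 = 93.7 kJ/kg
m_dot = Q / dh = 199.6 / 93.7 = 2.1302 kg/s

2.1302


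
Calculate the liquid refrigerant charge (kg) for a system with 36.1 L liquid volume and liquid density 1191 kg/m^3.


Charge = V * rho / 1000
Charge = 36.1 * 1191 / 1000
Charge = 43.0 kg

43.0


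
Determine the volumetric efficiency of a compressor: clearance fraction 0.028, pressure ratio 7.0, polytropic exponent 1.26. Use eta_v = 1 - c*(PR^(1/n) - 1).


PR^(1/n) = 7.0^(1/1.26) = 4.68503382
eta_v = 1 - 0.028 * (4.68503382 - 1)
eta_v = 0.8968

0.8968


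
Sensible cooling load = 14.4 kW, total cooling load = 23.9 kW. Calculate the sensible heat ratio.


SHR = Q_sensible / Q_total
SHR = 14.4 / 23.9
SHR = 0.603

0.603


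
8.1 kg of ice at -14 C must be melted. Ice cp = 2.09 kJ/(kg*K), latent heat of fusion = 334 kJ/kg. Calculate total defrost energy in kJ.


Sensible heat = cp * dT = 2.09 * 14 = 29.26 kJ/kg
Total per kg = 29.26 + 334 = 363.26 kJ/kg
Q = m * total = 8.1 * 363.26
Q = 2942.4 kJ

2942.4


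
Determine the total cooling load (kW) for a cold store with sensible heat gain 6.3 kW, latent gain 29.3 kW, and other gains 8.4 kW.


Q_total = Q_s + Q_l + Q_misc
Q_total = 6.3 + 29.3 + 8.4
Q_total = 44.0 kW

44.0


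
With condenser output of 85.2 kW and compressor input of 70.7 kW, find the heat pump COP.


COP_hp = Q_cond / W
COP_hp = 85.2 / 70.7
COP_hp = 1.205

1.205


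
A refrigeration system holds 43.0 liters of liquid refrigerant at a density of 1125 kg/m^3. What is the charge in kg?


Charge = V * rho / 1000
Charge = 43.0 * 1125 / 1000
Charge = 48.38 kg

48.38


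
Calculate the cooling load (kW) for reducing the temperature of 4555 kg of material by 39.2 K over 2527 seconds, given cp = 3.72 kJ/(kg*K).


Q = m * cp * dT / t
Q = 4555 * 3.72 * 39.2 / 2527
Q = 262.853 kW

262.853


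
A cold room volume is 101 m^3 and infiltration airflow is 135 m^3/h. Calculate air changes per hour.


ACH = flow / volume
ACH = 135 / 101
ACH = 1.337

1.337


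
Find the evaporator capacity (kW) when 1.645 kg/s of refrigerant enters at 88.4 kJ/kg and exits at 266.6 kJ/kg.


dh = 266.6 - 88.4 = 178.2 kJ/kg
Q_evap = m_dot * dh = 1.645 * 178.2
Q_evap = 293.14 kW

293.14


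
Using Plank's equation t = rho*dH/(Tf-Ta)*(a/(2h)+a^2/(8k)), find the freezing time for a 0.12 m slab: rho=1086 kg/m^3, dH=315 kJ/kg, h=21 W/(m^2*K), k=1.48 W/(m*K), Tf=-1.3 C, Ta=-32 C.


dT = -1.3 - (-32) = 30.7 K
term1 = a/(2h) = 0.12/(2*21) = 0.002857142857
term2 = a^2/(8k) = 0.12^2/(8*1.48) = 0.001216216216
t = rho*dH*1000/dT * (term1 + term2)
t = 1086*315*1000/30.7 * (0.002857142857 + 0.001216216216)
t = 45389 s

45389


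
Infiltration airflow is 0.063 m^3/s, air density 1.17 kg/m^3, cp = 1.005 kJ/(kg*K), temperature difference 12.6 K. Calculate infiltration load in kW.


Q = V_dot * rho * cp * dT
Q = 0.063 * 1.17 * 1.005 * 12.6
Q = 0.933 kW

0.933


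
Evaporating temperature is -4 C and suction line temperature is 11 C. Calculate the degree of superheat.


Superheat = T_suction - T_evap
Superheat = 11 - (-4)
Superheat = 15 K

15


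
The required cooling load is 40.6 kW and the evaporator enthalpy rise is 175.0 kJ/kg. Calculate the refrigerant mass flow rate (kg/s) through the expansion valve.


m_dot = Q / dh
m_dot = 40.6 / 175.0
m_dot = 0.232 kg/s

0.232


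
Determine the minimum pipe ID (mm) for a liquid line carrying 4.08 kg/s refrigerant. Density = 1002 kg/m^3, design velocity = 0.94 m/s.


A = m_dot / (rho * v) = 4.08 / (1002 * 0.94) = 0.004331762008 m^2
d = sqrt(4*A/pi) * 1000
d = 74.3 mm

74.3


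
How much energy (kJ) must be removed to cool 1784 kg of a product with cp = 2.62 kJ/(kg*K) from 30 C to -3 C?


dT = 30 - (-3) = 33 K
Q = m * cp * dT = 1784 * 2.62 * 33
Q = 154245 kJ

154245


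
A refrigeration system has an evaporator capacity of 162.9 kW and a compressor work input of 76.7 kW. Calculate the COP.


COP = Q_evap / W
COP = 162.9 / 76.7
COP = 2.124

2.124


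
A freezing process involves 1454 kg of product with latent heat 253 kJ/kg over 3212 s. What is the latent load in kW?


Q_lat = m * h_fg / t
Q_lat = 1454 * 253 / 3212
Q_lat = 114.53 kW

114.53


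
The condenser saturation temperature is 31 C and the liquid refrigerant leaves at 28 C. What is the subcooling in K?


Subcooling = T_cond - T_liquid
Subcooling = 31 - 28
Subcooling = 3 K

3


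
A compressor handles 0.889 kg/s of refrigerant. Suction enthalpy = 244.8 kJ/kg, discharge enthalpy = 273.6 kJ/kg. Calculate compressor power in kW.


dh = 273.6 - 244.8 = 28.8 kJ/kg
W = m_dot * dh = 0.889 * 28.8 = 25.6 kW

25.6


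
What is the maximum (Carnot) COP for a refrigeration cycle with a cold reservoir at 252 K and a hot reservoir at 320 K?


dT = 320 - 252 = 68 K
COP_carnot = T_cold / dT = 252 / 68
COP_carnot = 3.706

3.706


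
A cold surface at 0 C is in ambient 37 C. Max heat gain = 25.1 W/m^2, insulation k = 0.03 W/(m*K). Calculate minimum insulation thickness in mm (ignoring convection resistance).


dT = 37 - (0) = 37 K
thickness = k * dT / q_max * 1000
thickness = 0.03 * 37 / 25.1 * 1000
thickness = 44.2 mm

44.2


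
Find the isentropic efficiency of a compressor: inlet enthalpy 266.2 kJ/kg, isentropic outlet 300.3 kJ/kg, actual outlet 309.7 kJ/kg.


dh_ideal = 300.3 - 266.2 = 34.1 kJ/kg
dh_actual = 309.7 - 266.2 = 43.5 kJ/kg
eta_s = dh_ideal / dh_actual = 34.1 / 43.5
eta_s = 0.7839

0.7839


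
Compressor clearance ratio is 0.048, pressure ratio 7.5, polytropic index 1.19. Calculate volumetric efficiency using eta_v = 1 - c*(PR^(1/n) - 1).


PR^(1/n) = 7.5^(1/1.19) = 5.43682807
eta_v = 1 - 0.048 * (5.43682807 - 1)
eta_v = 0.787

0.787


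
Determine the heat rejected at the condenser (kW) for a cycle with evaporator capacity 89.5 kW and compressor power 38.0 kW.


Q_cond = Q_evap + W
Q_cond = 89.5 + 38.0
Q_cond = 127.5 kW

127.5


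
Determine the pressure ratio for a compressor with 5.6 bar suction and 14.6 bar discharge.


PR = P_high / P_low
PR = 14.6 / 5.6
PR = 2.607

2.607


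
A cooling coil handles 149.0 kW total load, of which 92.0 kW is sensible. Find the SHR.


SHR = Q_sensible / Q_total
SHR = 92.0 / 149.0
SHR = 0.617

0.617


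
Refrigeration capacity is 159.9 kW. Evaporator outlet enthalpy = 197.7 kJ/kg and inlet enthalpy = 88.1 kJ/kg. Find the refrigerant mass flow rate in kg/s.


dh = 197.7 - 88.1 = 109.6 kJ/kg
m_dot = Q / dh = 159.9 / 109.6 = 1.4589 kg/s

1.4589


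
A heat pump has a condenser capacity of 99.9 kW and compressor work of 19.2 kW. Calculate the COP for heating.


COP_hp = Q_cond / W
COP_hp = 99.9 / 19.2
COP_hp = 5.203

5.203


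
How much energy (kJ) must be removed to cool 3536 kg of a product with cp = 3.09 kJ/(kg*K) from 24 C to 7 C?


dT = 24 - (7) = 17 K
Q = m * cp * dT = 3536 * 3.09 * 17
Q = 185746 kJ

185746


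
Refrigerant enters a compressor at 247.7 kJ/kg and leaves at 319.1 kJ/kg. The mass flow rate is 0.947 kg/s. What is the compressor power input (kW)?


dh = 319.1 - 247.7 = 71.4 kJ/kg
W = m_dot * dh = 0.947 * 71.4 = 67.62 kW

67.62


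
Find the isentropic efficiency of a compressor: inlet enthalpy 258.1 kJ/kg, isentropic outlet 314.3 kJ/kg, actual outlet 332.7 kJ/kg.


dh_ideal = 314.3 - 258.1 = 56.2 kJ/kg
dh_actual = 332.7 - 258.1 = 74.6 kJ/kg
eta_s = dh_ideal / dh_actual = 56.2 / 74.6
eta_s = 0.7534

0.7534


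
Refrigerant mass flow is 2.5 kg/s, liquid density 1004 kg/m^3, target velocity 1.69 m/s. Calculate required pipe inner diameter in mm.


A = m_dot / (rho * v) = 2.5 / (1004 * 1.69) = 0.001473396355 m^2
d = sqrt(4*A/pi) * 1000
d = 43.3 mm

43.3


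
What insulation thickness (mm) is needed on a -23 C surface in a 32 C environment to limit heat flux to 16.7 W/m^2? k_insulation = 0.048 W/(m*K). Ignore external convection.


dT = 32 - (-23) = 55 K
thickness = k * dT / q_max * 1000
thickness = 0.048 * 55 / 16.7 * 1000
thickness = 158.1 mm

158.1


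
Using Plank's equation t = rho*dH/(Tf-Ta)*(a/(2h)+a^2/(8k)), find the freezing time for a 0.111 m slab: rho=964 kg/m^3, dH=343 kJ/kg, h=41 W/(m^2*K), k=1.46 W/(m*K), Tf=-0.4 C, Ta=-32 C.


dT = -0.4 - (-32) = 31.6 K
term1 = a/(2h) = 0.111/(2*41) = 0.001353658537
term2 = a^2/(8k) = 0.111^2/(8*1.46) = 0.001054880137
t = rho*dH*1000/dT * (term1 + term2)
t = 964*343*1000/31.6 * (0.001353658537 + 0.001054880137)
t = 25202 s

25202


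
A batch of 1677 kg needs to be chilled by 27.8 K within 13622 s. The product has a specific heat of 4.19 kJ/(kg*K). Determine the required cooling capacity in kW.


Q = m * cp * dT / t
Q = 1677 * 4.19 * 27.8 / 13622
Q = 14.34 kW

14.34


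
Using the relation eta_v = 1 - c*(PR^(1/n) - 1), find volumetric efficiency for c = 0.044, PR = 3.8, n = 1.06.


PR^(1/n) = 3.8^(1/1.06) = 3.52343008
eta_v = 1 - 0.044 * (3.52343008 - 1)
eta_v = 0.889

0.889


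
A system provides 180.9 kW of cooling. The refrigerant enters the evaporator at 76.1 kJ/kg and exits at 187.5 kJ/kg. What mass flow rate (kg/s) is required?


dh = 187.5 - 76.1 = 111.4 kJ/kg
m_dot = Q / dh = 180.9 / 111.4 = 1.6239 kg/s

1.6239


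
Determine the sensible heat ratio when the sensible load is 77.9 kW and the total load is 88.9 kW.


SHR = Q_sensible / Q_total
SHR = 77.9 / 88.9
SHR = 0.876

0.876


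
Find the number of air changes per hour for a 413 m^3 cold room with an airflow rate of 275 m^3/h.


ACH = flow / volume
ACH = 275 / 413
ACH = 0.666

0.666


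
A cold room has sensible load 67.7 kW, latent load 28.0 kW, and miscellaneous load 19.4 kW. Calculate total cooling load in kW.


Q_total = Q_s + Q_l + Q_misc
Q_total = 67.7 + 28.0 + 19.4
Q_total = 115.1 kW

115.1


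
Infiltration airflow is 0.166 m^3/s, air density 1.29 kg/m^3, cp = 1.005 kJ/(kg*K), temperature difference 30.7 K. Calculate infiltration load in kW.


Q = V_dot * rho * cp * dT
Q = 0.166 * 1.29 * 1.005 * 30.7
Q = 6.607 kW

6.607


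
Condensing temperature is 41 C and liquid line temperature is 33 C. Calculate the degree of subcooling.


Subcooling = T_cond - T_liquid
Subcooling = 41 - 33
Subcooling = 8 K

8


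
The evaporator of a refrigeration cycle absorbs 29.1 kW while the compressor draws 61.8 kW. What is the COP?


COP = Q_evap / W
COP = 29.1 / 61.8
COP = 0.471

0.471


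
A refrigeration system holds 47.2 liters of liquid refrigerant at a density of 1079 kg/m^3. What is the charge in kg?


Charge = V * rho / 1000
Charge = 47.2 * 1079 / 1000
Charge = 50.93 kg

50.93


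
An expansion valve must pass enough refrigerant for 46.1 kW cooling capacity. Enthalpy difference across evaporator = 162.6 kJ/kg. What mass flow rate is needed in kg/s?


m_dot = Q / dh
m_dot = 46.1 / 162.6
m_dot = 0.2835 kg/s

0.2835


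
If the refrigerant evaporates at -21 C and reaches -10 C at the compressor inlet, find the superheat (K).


Superheat = T_suction - T_evap
Superheat = -10 - (-21)
Superheat = 11 K

11


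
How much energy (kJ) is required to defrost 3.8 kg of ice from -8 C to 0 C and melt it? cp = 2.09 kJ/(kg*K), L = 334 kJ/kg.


Sensible heat = cp * dT = 2.09 * 8 = 16.72 kJ/kg
Total per kg = 16.72 + 334 = 350.72 kJ/kg
Q = m * total = 3.8 * 350.72
Q = 1332.7 kJ

1332.7


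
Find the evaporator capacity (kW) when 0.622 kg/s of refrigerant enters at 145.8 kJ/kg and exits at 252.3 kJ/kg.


dh = 252.3 - 145.8 = 106.5 kJ/kg
Q_evap = m_dot * dh = 0.622 * 106.5
Q_evap = 66.24 kW

66.24


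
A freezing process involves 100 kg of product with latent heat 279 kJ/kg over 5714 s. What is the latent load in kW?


Q_lat = m * h_fg / t
Q_lat = 100 * 279 / 5714
Q_lat = 4.88 kW

4.88


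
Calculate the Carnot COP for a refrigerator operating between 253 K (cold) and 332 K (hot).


dT = 332 - 253 = 79 K
COP_carnot = T_cold / dT = 253 / 79
COP_carnot = 3.203

3.203


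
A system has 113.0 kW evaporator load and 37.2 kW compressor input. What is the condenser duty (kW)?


Q_cond = Q_evap + W
Q_cond = 113.0 + 37.2
Q_cond = 150.2 kW

150.2


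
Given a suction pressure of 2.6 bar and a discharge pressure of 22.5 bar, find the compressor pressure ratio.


PR = P_high / P_low
PR = 22.5 / 2.6
PR = 8.654

8.654


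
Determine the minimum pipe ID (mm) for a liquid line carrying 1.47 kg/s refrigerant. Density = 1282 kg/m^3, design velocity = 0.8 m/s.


A = m_dot / (rho * v) = 1.47 / (1282 * 0.8) = 0.001433307332 m^2
d = sqrt(4*A/pi) * 1000
d = 42.7 mm

42.7


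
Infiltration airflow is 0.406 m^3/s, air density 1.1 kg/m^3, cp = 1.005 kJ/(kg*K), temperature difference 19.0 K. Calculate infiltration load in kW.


Q = V_dot * rho * cp * dT
Q = 0.406 * 1.1 * 1.005 * 19.0
Q = 8.528 kW

8.528


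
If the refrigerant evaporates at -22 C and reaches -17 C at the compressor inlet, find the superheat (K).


Superheat = T_suction - T_evap
Superheat = -17 - (-22)
Superheat = 5 K

5


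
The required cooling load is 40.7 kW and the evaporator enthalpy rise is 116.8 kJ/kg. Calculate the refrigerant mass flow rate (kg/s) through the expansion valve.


m_dot = Q / dh
m_dot = 40.7 / 116.8
m_dot = 0.3485 kg/s

0.3485


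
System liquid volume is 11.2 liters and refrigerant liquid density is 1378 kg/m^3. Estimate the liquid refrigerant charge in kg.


Charge = V * rho / 1000
Charge = 11.2 * 1378 / 1000
Charge = 15.43 kg

15.43


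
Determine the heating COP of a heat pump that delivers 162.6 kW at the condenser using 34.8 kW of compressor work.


COP_hp = Q_cond / W
COP_hp = 162.6 / 34.8
COP_hp = 4.672

4.672


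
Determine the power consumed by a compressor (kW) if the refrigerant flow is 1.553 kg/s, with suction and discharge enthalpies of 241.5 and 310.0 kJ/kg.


dh = 310.0 - 241.5 = 68.5 kJ/kg
W = m_dot * dh = 1.553 * 68.5 = 106.38 kW

106.38


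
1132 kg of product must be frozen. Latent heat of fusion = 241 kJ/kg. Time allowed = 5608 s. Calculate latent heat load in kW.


Q_lat = m * h_fg / t
Q_lat = 1132 * 241 / 5608
Q_lat = 48.65 kW

48.65


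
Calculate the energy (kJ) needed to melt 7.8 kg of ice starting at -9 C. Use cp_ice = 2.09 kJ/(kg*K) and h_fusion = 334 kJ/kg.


Sensible heat = cp * dT = 2.09 * 9 = 18.81 kJ/kg
Total per kg = 18.81 + 334 = 352.81 kJ/kg
Q = m * total = 7.8 * 352.81
Q = 2751.9 kJ

2751.9


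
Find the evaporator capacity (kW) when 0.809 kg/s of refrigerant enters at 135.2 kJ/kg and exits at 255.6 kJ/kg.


dh = 255.6 - 135.2 = 120.4 kJ/kg
Q_evap = m_dot * dh = 0.809 * 120.4
Q_evap = 97.4 kW

97.4


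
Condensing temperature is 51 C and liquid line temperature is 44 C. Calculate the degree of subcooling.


Subcooling = T_cond - T_liquid
Subcooling = 51 - 44
Subcooling = 7 K

7


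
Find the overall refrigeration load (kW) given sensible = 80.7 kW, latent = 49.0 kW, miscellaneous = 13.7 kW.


Q_total = Q_s + Q_l + Q_misc
Q_total = 80.7 + 49.0 + 13.7
Q_total = 143.4 kW

143.4


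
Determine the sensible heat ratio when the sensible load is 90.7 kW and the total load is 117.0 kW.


SHR = Q_sensible / Q_total
SHR = 90.7 / 117.0
SHR = 0.775

0.775


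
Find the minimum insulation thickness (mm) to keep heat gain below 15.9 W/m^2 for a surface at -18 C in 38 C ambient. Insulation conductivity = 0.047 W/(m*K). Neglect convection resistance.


dT = 38 - (-18) = 56 K
thickness = k * dT / q_max * 1000
thickness = 0.047 * 56 / 15.9 * 1000
thickness = 165.5 mm

165.5


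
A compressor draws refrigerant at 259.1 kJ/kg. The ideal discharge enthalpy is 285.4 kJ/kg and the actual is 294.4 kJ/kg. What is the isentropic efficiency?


dh_ideal = 285.4 - 259.1 = 26.3 kJ/kg
dh_actual = 294.4 - 259.1 = 35.3 kJ/kg
eta_s = dh_ideal / dh_actual = 26.3 / 35.3
eta_s = 0.745

0.745


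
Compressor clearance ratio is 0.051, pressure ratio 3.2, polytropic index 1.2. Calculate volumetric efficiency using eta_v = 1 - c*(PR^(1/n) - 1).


PR^(1/n) = 3.2^(1/1.2) = 2.63607836
eta_v = 1 - 0.051 * (2.63607836 - 1)
eta_v = 0.9166

0.9166


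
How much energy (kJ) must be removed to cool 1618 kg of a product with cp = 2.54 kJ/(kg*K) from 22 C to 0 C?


dT = 22 - (0) = 22 K
Q = m * cp * dT = 1618 * 2.54 * 22
Q = 90414 kJ

90414


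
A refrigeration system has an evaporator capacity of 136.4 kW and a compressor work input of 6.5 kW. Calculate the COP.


COP = Q_evap / W
COP = 136.4 / 6.5
COP = 20.985

20.985


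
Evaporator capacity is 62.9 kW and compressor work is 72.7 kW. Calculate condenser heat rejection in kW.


Q_cond = Q_evap + W
Q_cond = 62.9 + 72.7
Q_cond = 135.6 kW

135.6


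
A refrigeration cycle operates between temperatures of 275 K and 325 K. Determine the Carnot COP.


dT = 325 - 275 = 50 K
COP_carnot = T_cold / dT = 275 / 50
COP_carnot = 5.5

5.5


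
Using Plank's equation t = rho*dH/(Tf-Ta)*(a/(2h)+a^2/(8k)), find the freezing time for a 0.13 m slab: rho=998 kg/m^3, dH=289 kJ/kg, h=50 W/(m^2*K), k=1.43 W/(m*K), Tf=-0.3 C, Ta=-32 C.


dT = -0.3 - (-32) = 31.7 K
term1 = a/(2h) = 0.13/(2*50) = 0.0013
term2 = a^2/(8k) = 0.13^2/(8*1.43) = 0.001477272727
t = rho*dH*1000/dT * (term1 + term2)
t = 998*289*1000/31.7 * (0.0013 + 0.001477272727)
t = 25269 s

25269


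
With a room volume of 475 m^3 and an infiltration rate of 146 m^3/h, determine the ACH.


ACH = flow / volume
ACH = 146 / 475
ACH = 0.307

0.307


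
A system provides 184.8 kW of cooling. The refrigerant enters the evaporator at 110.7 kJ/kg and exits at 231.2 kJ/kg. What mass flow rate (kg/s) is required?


dh = 231.2 - 110.7 = 120.5 kJ/kg
m_dot = Q / dh = 184.8 / 120.5 = 1.5336 kg/s

1.5336


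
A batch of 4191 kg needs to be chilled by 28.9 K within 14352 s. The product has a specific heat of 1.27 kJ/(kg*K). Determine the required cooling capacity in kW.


Q = m * cp * dT / t
Q = 4191 * 1.27 * 28.9 / 14352
Q = 10.718 kW

10.718


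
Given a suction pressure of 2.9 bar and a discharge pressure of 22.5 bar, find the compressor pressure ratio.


PR = P_high / P_low
PR = 22.5 / 2.9
PR = 7.759

7.759


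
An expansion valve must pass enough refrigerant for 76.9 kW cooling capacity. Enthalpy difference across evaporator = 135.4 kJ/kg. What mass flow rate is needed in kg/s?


m_dot = Q / dh
m_dot = 76.9 / 135.4
m_dot = 0.5679 kg/s

0.5679


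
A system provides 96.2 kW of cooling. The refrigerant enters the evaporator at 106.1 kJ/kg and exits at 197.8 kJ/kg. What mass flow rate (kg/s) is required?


dh = 197.8 - 106.1 = 91.7 kJ/kg
m_dot = Q / dh = 96.2 / 91.7 = 1.0491 kg/s

1.0491


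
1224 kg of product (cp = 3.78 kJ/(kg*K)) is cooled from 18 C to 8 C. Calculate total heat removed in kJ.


dT = 18 - (8) = 10 K
Q = m * cp * dT = 1224 * 3.78 * 10
Q = 46267 kJ

46267


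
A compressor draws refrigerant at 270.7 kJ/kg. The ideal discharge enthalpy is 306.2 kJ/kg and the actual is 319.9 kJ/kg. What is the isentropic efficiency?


dh_ideal = 306.2 - 270.7 = 35.5 kJ/kg
dh_actual = 319.9 - 270.7 = 49.2 kJ/kg
eta_s = dh_ideal / dh_actual = 35.5 / 49.2
eta_s = 0.7215

0.7215


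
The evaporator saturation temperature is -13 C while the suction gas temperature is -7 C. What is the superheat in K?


Superheat = T_suction - T_evap
Superheat = -7 - (-13)
Superheat = 6 K

6


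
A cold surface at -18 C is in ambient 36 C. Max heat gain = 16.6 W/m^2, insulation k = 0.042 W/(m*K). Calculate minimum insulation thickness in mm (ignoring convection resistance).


dT = 36 - (-18) = 54 K
thickness = k * dT / q_max * 1000
thickness = 0.042 * 54 / 16.6 * 1000
thickness = 136.6 mm

136.6


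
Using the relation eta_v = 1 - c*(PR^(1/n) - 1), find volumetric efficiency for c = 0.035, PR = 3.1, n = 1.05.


PR^(1/n) = 3.1^(1/1.05) = 2.93740289
eta_v = 1 - 0.035 * (2.93740289 - 1)
eta_v = 0.9322

0.9322


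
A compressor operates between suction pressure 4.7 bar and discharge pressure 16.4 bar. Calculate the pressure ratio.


PR = P_high / P_low
PR = 16.4 / 4.7
PR = 3.489

3.489


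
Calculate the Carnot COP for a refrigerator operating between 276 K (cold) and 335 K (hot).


dT = 335 - 276 = 59 K
COP_carnot = T_cold / dT = 276 / 59
COP_carnot = 4.678

4.678


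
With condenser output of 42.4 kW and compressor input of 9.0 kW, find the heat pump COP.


COP_hp = Q_cond / W
COP_hp = 42.4 / 9.0
COP_hp = 4.711

4.711


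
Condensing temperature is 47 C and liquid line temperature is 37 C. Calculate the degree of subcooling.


Subcooling = T_cond - T_liquid
Subcooling = 47 - 37
Subcooling = 10 K

10


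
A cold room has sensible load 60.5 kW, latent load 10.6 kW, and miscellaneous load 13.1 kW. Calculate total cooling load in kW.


Q_total = Q_s + Q_l + Q_misc
Q_total = 60.5 + 10.6 + 13.1
Q_total = 84.2 kW

84.2


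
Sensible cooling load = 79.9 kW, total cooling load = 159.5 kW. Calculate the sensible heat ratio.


SHR = Q_sensible / Q_total
SHR = 79.9 / 159.5
SHR = 0.501

0.501


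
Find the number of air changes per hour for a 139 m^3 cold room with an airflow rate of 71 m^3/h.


ACH = flow / volume
ACH = 71 / 139
ACH = 0.511

0.511


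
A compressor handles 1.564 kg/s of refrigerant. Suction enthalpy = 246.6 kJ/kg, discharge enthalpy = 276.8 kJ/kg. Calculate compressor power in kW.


dh = 276.8 - 246.6 = 30.2 kJ/kg
W = m_dot * dh = 1.564 * 30.2 = 47.23 kW

47.23


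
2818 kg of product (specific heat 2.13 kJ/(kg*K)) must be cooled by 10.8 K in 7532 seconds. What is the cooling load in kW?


Q = m * cp * dT / t
Q = 2818 * 2.13 * 10.8 / 7532
Q = 8.607 kW

8.607


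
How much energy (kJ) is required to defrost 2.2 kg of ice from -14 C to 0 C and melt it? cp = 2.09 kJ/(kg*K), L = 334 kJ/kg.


Sensible heat = cp * dT = 2.09 * 14 = 29.26 kJ/kg
Total per kg = 29.26 + 334 = 363.26 kJ/kg
Q = m * total = 2.2 * 363.26
Q = 799.2 kJ

799.2


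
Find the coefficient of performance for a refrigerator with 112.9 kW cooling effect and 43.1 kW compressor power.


COP = Q_evap / W
COP = 112.9 / 43.1
COP = 2.619

2.619


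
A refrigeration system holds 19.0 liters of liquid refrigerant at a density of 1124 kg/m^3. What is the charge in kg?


Charge = V * rho / 1000
Charge = 19.0 * 1124 / 1000
Charge = 21.36 kg

21.36


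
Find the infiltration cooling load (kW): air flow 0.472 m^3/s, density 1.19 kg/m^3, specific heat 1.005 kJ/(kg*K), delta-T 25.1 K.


Q = V_dot * rho * cp * dT
Q = 0.472 * 1.19 * 1.005 * 25.1
Q = 14.169 kW

14.169


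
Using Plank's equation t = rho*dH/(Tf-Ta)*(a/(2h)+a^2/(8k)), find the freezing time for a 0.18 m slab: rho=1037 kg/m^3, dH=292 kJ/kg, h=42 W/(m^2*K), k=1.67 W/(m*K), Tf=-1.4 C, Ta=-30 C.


dT = -1.4 - (-30) = 28.6 K
term1 = a/(2h) = 0.18/(2*42) = 0.002142857143
term2 = a^2/(8k) = 0.18^2/(8*1.67) = 0.002425149701
t = rho*dH*1000/dT * (term1 + term2)
t = 1037*292*1000/28.6 * (0.002142857143 + 0.002425149701)
t = 48364 s

48364
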